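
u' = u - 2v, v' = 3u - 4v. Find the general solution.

u(t) = 2C_1e^(-2t) - C_2e^(-t), v(t) = 3C_1e^(-2t) - C_2e^(-t)

Coefficient matrix A = [[1, -2], [3, -4]].
Characteristic polynomial det(A - λI) = λ^2 + 3λ + 2 = 0.
Eigenvalues λ = -2, -1.
For λ=-2: (A-λI) row 1 is [3, -2], so an eigenvector is (2, 3).
For λ=-1: (A-λI) row 1 is [2, -2], so an eigenvector is (-1, -1).
General solution: C_1e^(-2t)(2,3) + C_2e^(-t)(-1,-1).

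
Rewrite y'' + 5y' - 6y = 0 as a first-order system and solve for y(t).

Let x_1 = y, x_2 = y'. Then x_1' = x_2 and x_2' = 6x_1 - 5x_2.
A = [[0,1],[6,-5]]; det(A-λI) = λ^2 + 5λ - 6.
Eigenvalues λ = 1, -6 with eigenvectors (1,1), (1,-6).

y(t) = K_1e^(t) + K_2e^(-6t)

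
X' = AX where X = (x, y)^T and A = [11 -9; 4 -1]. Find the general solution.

x(t) = 3C_1e^(5t) + 3C_2te^(5t) + 2C_2e^(5t), y(t) = 2C_1e^(5t) + 2C_2te^(5t) + C_2e^(5t)

Coefficient matrix A = [[11, -9], [4, -1]].
Characteristic polynomial det(A - λI) = λ^2 - 10λ + 25 = 0.
Single eigenvalue λ = 5 with algebraic multiplicity 2.
Eigenvector v = (3,2); generalized eigenvector w with (A-λI)w=v is (2,1).
General solution: e^(5t)[C_1·v + C_2·(t·v + w)].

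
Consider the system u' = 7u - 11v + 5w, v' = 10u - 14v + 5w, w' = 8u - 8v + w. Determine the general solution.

Coefficient matrix A = [[7, -11, 5], [10, -14, 5], [8, -8, 1]].
det(A - λI) = 0 gives eigenvalues λ = -4, -3, 1.
For λ=-4: eigenvector (1,1,0).
For λ=-3: eigenvector (1,0,-2).
For λ=1: eigenvector (1,1,1).
General solution: K_1e^(-4t)(1,1,0) + K_2e^(-3t)(1,0,-2) + K_3e^(t)(1,1,1).

u(t) = K_1e^(-4t) + K_2e^(-3t) + K_3e^(t), v(t) = K_1e^(-4t) + K_3e^(t), w(t) = -2K_2e^(-3t) + K_3e^(t)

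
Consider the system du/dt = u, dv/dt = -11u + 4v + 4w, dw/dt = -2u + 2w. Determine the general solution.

u(t) = c_2e^(t), v(t) = c_1e^(4t) + c_2e^(t) - 2c_3e^(2t), w(t) = 2c_2e^(t) + c_3e^(2t)

Coefficient matrix A = [[1, 0, 0], [-11, 4, 4], [-2, 0, 2]].
det(A - λI) = 0 gives eigenvalues λ = 4, 1, 2.
For λ=4: eigenvector (0,1,0).
For λ=1: eigenvector (1,1,2).
For λ=2: eigenvector (0,-2,1).
General solution: c_1e^(4t)(0,1,0) + c_2e^(t)(1,1,2) + c_3e^(2t)(0,-2,1).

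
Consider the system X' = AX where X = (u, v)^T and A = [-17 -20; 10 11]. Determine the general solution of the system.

u(t) = 3c_1e^(-3t)sin(2t) + c_1e^(-3t)cos(2t) + c_2e^(-3t)sin(2t) - 3c_2e^(-3t)cos(2t), v(t) = -2c_1e^(-3t)sin(2t) - c_1e^(-3t)cos(2t) - c_2e^(-3t)sin(2t) + 2c_2e^(-3t)cos(2t)

Coefficient matrix A = [[-17, -20], [10, 11]].
Characteristic polynomial det(A - λI) = λ^2 + 6λ + 13 = 0.
Eigenvalues λ = -3 ± 2i (complex conjugate pair).
For λ=-3+2i: an eigenvector is (1,-1) - i(3,-2) = (1 - 3i, -1 + 2i).
A real fundamental pair from Re and Im of e^((-3+2i)t)v: X_1 = e^(-3t)(cos(2t)·(1,-1) + sin(2t)·(3,-2)), X_2 = e^(-3t)(sin(2t)·(1,-1) - cos(2t)·(3,-2)).
General solution: c_1X_1 + c_2X_2.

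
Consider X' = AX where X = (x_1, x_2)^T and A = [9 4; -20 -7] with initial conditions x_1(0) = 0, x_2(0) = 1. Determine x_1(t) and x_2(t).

x_1(t) = e^(t)sin(4t), x_2(t) = -2e^(t)sin(4t) + e^(t)cos(4t)

Coefficient matrix A = [[9, 4], [-20, -7]].
Characteristic polynomial det(A - λI) = λ^2 - 2λ + 17 = 0.
Eigenvalues λ = 1 ± 4i (complex conjugate pair).
For λ=1+4i: an eigenvector is (1,-2) - i(0,-1) = (1, -2 + i).
A real fundamental pair from Re and Im of e^((1+4i)t)v: X_1 = e^(t)(cos(4t)·(1,-2) + sin(4t)·(0,-1)), X_2 = e^(t)(sin(4t)·(1,-2) - cos(4t)·(0,-1)).
General solution: C_1X_1 + C_2X_2.
Applying x_1(0)=0, x_2(0)=1 gives C_1=0, C_2=1.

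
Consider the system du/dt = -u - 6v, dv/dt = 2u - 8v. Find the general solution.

u(t) = -2C_1e^(-4t) + 3C_2e^(-5t), v(t) = -C_1e^(-4t) + 2C_2e^(-5t)

Coefficient matrix A = [[-1, -6], [2, -8]].
Characteristic polynomial det(A - λI) = λ^2 + 9λ + 20 = 0.
Eigenvalues λ = -4, -5.
For λ=-4: (A-λI) row 1 is [3, -6], so an eigenvector is (-2, -1).
For λ=-5: (A-λI) row 1 is [4, -6], so an eigenvector is (3, 2).
General solution: C_1e^(-4t)(-2,-1) + C_2e^(-5t)(3,2).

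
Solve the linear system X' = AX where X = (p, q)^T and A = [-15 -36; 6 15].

p(t) = -2c_1e^(3t) - 3c_2e^(-3t), q(t) = c_1e^(3t) + c_2e^(-3t)

Coefficient matrix A = [[-15, -36], [6, 15]].
Characteristic polynomial det(A - λI) = λ^2 - 9 = 0.
Eigenvalues λ = 3, -3.
For λ=3: (A-λI) row 1 is [-18, -36], so an eigenvector is (-2, 1).
For λ=-3: (A-λI) row 1 is [-12, -36], so an eigenvector is (-3, 1).
General solution: c_1e^(3t)(-2,1) + c_2e^(-3t)(-3,1).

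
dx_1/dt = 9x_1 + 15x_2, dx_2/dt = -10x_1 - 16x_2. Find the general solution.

Coefficient matrix A = [[9, 15], [-10, -16]].
Characteristic polynomial det(A - λI) = λ^2 + 7λ + 6 = 0.
Eigenvalues λ = -1, -6.
For λ=-1: (A-λI) row 1 is [10, 15], so an eigenvector is (-3, 2).
For λ=-6: (A-λI) row 1 is [15, 15], so an eigenvector is (-1, 1).
General solution: c_1e^(-t)(-3,2) + c_2e^(-6t)(-1,1).

x_1(t) = -3c_1e^(-t) - c_2e^(-6t), x_2(t) = 2c_1e^(-t) + c_2e^(-6t)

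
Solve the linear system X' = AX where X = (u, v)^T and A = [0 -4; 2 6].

u(t) = 2K_1e^(2t) - K_2e^(4t), v(t) = -K_1e^(2t) + K_2e^(4t)

Coefficient matrix A = [[0, -4], [2, 6]].
Characteristic polynomial det(A - λI) = λ^2 - 6λ + 8 = 0.
Eigenvalues λ = 2, 4.
For λ=2: (A-λI) row 1 is [-2, -4], so an eigenvector is (2, -1).
For λ=4: (A-λI) row 1 is [-4, -4], so an eigenvector is (-1, 1).
General solution: K_1e^(2t)(2,-1) + K_2e^(4t)(-1,1).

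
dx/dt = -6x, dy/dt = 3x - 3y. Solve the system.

x(t) = -K_1e^(-6t), y(t) = K_1e^(-6t) - K_2e^(-3t)

Coefficient matrix A = [[-6, 0], [3, -3]].
Characteristic polynomial det(A - λI) = λ^2 + 9λ + 18 = 0.
Eigenvalues λ = -6, -3.
For λ=-6: (A-λI) row 2 is [3, 3], so an eigenvector is (-1, 1).
For λ=-3: (A-λI) row 1 is [-3, 0], so an eigenvector is (0, -1).
General solution: K_1e^(-6t)(-1,1) + K_2e^(-3t)(0,-1).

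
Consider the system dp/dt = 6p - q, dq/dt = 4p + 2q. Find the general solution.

Coefficient matrix A = [[6, -1], [4, 2]].
Characteristic polynomial det(A - λI) = λ^2 - 8λ + 16 = 0.
Single eigenvalue λ = 4 with algebraic multiplicity 2.
Eigenvector v = (1,2); generalized eigenvector w with (A-λI)w=v is (1,1).
General solution: e^(4t)[c_1·v + c_2·(t·v + w)].

p(t) = c_1e^(4t) + c_2te^(4t) + c_2e^(4t), q(t) = 2c_1e^(4t) + 2c_2te^(4t) + c_2e^(4t)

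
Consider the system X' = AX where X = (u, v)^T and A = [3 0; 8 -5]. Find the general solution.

Coefficient matrix A = [[3, 0], [8, -5]].
Characteristic polynomial det(A - λI) = λ^2 + 2λ - 15 = 0.
Eigenvalues λ = 3, -5.
For λ=3: (A-λI) row 2 is [8, -8], so an eigenvector is (1, 1).
For λ=-5: (A-λI) row 1 is [8, 0], so an eigenvector is (0, -1).
General solution: K_1e^(3t)(1,1) + K_2e^(-5t)(0,-1).

u(t) = K_1e^(3t), v(t) = K_1e^(3t) - K_2e^(-5t)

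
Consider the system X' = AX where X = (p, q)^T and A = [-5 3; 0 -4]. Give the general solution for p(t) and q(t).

Coefficient matrix A = [[-5, 3], [0, -4]].
Characteristic polynomial det(A - λI) = λ^2 + 9λ + 20 = 0.
Eigenvalues λ = -5, -4.
For λ=-5: (A-λI) row 1 is [0, 3], so an eigenvector is (1, 0).
For λ=-4: (A-λI) row 1 is [-1, 3], so an eigenvector is (3, 1).
General solution: K_1e^(-5t)(1,0) + K_2e^(-4t)(3,1).

p(t) = K_1e^(-5t) + 3K_2e^(-4t), q(t) = K_2e^(-4t)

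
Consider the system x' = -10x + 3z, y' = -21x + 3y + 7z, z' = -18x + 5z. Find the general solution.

Coefficient matrix A = [[-10, 0, 3], [-21, 3, 7], [-18, 0, 5]].
det(A - λI) = 0 gives eigenvalues λ = 3, -1, -4.
For λ=3: eigenvector (0,1,0).
For λ=-1: eigenvector (1,0,3).
For λ=-4: eigenvector (-1,-1,-2).
General solution: c_1e^(3t)(0,1,0) + c_2e^(-t)(1,0,3) + c_3e^(-4t)(-1,-1,-2).

x(t) = c_2e^(-t) - c_3e^(-4t), y(t) = c_1e^(3t) - c_3e^(-4t), z(t) = 3c_2e^(-t) - 2c_3e^(-4t)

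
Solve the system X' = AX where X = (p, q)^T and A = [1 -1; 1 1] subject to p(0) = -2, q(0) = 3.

Coefficient matrix A = [[1, -1], [1, 1]].
Characteristic polynomial det(A - λI) = λ^2 - 2λ + 2 = 0.
Eigenvalues λ = 1 ± i (complex conjugate pair).
For λ=1+i: an eigenvector is (0,-1) - i(1,0) = (0 - i, -1).
A real fundamental pair from Re and Im of e^((1+i)t)v: X_1 = e^(t)(cos(t)·(0,-1) + sin(t)·(1,0)), X_2 = e^(t)(sin(t)·(0,-1) - cos(t)·(1,0)).
General solution: C_1X_1 + C_2X_2.
Applying p(0)=-2, q(0)=3 gives C_1=-3, C_2=2.

p(t) = -3e^(t)sin(t) - 2e^(t)cos(t), q(t) = -2e^(t)sin(t) + 3e^(t)cos(t)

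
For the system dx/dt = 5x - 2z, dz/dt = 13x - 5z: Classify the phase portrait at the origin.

A = [[5,-2],[13,-5]]; det(A-λI) = λ^2 + 1.
λ = 0 ± i: zero real part.

center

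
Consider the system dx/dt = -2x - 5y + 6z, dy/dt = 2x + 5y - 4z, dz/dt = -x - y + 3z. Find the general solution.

Coefficient matrix A = [[-2, -5, 6], [2, 5, -4], [-1, -1, 3]].
det(A - λI) = 0 gives eigenvalues λ = 1, 3, 2.
For λ=1: eigenvector (2,0,1).
For λ=3: eigenvector (1,-1,0).
For λ=2: eigenvector (-1,2,1).
General solution: C_1e^(t)(2,0,1) + C_2e^(3t)(1,-1,0) + C_3e^(2t)(-1,2,1).

x(t) = 2C_1e^(t) + C_2e^(3t) - C_3e^(2t), y(t) = -C_2e^(3t) + 2C_3e^(2t), z(t) = C_1e^(t) + C_3e^(2t)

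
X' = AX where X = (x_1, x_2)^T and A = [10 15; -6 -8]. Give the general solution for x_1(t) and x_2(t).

x_1(t) = C_1e^(t)sin(3t) + 2C_1e^(t)cos(3t) + 2C_2e^(t)sin(3t) - C_2e^(t)cos(3t), x_2(t) = -C_1e^(t)sin(3t) - C_1e^(t)cos(3t) - C_2e^(t)sin(3t) + C_2e^(t)cos(3t)

Coefficient matrix A = [[10, 15], [-6, -8]].
Characteristic polynomial det(A - λI) = λ^2 - 2λ + 10 = 0.
Eigenvalues λ = 1 ± 3i (complex conjugate pair).
For λ=1+3i: an eigenvector is (2,-1) - i(1,-1) = (2 - i, -1 + i).
A real fundamental pair from Re and Im of e^((1+3i)t)v: X_1 = e^(t)(cos(3t)·(2,-1) + sin(3t)·(1,-1)), X_2 = e^(t)(sin(3t)·(2,-1) - cos(3t)·(1,-1)).
General solution: C_1X_1 + C_2X_2.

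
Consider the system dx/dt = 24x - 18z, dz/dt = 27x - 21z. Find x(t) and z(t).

x(t) = c_1e^(6t) - 2c_2e^(-3t), z(t) = c_1e^(6t) - 3c_2e^(-3t)

Coefficient matrix A = [[24, -18], [27, -21]].
Characteristic polynomial det(A - λI) = λ^2 - 3λ - 18 = 0.
Eigenvalues λ = 6, -3.
For λ=6: (A-λI) row 1 is [18, -18], so an eigenvector is (1, 1).
For λ=-3: (A-λI) row 1 is [27, -18], so an eigenvector is (-2, -3).
General solution: c_1e^(6t)(1,1) + c_2e^(-3t)(-2,-3).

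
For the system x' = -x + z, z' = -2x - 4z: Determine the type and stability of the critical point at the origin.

stable node

A = [[-1,1],[-2,-4]]; det(A-λI) = λ^2 + 5λ + 6.
λ = -2, -3: both negative.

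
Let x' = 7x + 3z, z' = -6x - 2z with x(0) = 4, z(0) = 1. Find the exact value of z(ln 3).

A = [[7,3],[-6,-2]]; eigenvalues λ = 4, 1.
Eigenvectors: (1,-1) for λ=4, (1,-2) for λ=1.
From the initial condition, c_1 = 9, c_2 = -5.
z(ln 3) = (9)(3^4)(-1) + (-5)(3^1)(-2) = -699.

-699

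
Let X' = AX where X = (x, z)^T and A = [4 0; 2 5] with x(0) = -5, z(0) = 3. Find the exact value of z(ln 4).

-4608

A = [[4,0],[2,5]]; eigenvalues λ = 5, 4.
Eigenvectors: (0,1) for λ=5, (-1,2) for λ=4.
From the initial condition, c_1 = -7, c_2 = 5.
z(ln 4) = (-7)(4^5)(1) + (5)(4^4)(2) = -4608.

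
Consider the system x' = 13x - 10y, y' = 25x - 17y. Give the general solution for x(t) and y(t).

Coefficient matrix A = [[13, -10], [25, -17]].
Characteristic polynomial det(A - λI) = λ^2 + 4λ + 29 = 0.
Eigenvalues λ = -2 ± 5i (complex conjugate pair).
For λ=-2+5i: an eigenvector is (1,1) - i(1,2) = (1 - i, 1 - 2i).
A real fundamental pair from Re and Im of e^((-2+5i)t)v: X_1 = e^(-2t)(cos(5t)·(1,1) + sin(5t)·(1,2)), X_2 = e^(-2t)(sin(5t)·(1,1) - cos(5t)·(1,2)).
General solution: C_1X_1 + C_2X_2.

x(t) = C_1e^(-2t)sin(5t) + C_1e^(-2t)cos(5t) + C_2e^(-2t)sin(5t) - C_2e^(-2t)cos(5t), y(t) = 2C_1e^(-2t)sin(5t) + C_1e^(-2t)cos(5t) + C_2e^(-2t)sin(5t) - 2C_2e^(-2t)cos(5t)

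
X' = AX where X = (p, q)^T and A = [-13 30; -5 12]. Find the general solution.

Coefficient matrix A = [[-13, 30], [-5, 12]].
Characteristic polynomial det(A - λI) = λ^2 + λ - 6 = 0.
Eigenvalues λ = -3, 2.
For λ=-3: (A-λI) row 1 is [-10, 30], so an eigenvector is (3, 1).
For λ=2: (A-λI) row 1 is [-15, 30], so an eigenvector is (-2, -1).
General solution: c_1e^(-3t)(3,1) + c_2e^(2t)(-2,-1).

p(t) = 3c_1e^(-3t) - 2c_2e^(2t), q(t) = c_1e^(-3t) - c_2e^(2t)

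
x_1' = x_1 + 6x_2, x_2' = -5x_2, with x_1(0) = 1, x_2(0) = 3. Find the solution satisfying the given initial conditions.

x_1(t) = 4e^(t) - 3e^(-5t), x_2(t) = 3e^(-5t)

Coefficient matrix A = [[1, 6], [0, -5]].
Characteristic polynomial det(A - λI) = λ^2 + 4λ - 5 = 0.
Eigenvalues λ = -5, 1.
For λ=-5: (A-λI) row 1 is [6, 6], so an eigenvector is (-1, 1).
For λ=1: (A-λI) row 1 is [0, 6], so an eigenvector is (1, 0).
General solution: c_1e^(-5t)(-1,1) + c_2e^(t)(1,0).
Applying x_1(0)=1, x_2(0)=3 gives c_1=3, c_2=4.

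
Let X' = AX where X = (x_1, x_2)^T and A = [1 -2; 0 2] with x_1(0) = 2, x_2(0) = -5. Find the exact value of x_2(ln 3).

-45

A = [[1,-2],[0,2]]; eigenvalues λ = 2, 1.
Eigenvectors: (-2,1) for λ=2, (1,0) for λ=1.
From the initial condition, c_1 = -5, c_2 = -8.
x_2(ln 3) = (-5)(3^2)(1) + (-8)(3^1)(0) = -45.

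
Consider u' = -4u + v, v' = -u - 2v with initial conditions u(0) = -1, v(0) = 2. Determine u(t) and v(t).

Coefficient matrix A = [[-4, 1], [-1, -2]].
Characteristic polynomial det(A - λI) = λ^2 + 6λ + 9 = 0.
Single eigenvalue λ = -3 with algebraic multiplicity 2.
Eigenvector v = (1,1); generalized eigenvector w with (A-λI)w=v is (1,2).
General solution: e^(-3t)[K_1·v + K_2·(t·v + w)].
Applying u(0)=-1, v(0)=2 gives K_1=-4, K_2=3.

u(t) = 3te^(-3t) - e^(-3t), v(t) = 3te^(-3t) + 2e^(-3t)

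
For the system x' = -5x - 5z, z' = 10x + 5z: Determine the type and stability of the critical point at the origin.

center

A = [[-5,-5],[10,5]]; det(A-λI) = λ^2 + 25.
λ = 0 ± 5i: zero real part.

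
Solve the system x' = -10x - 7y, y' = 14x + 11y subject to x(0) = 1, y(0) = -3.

Coefficient matrix A = [[-10, -7], [14, 11]].
Characteristic polynomial det(A - λI) = λ^2 - λ - 12 = 0.
Eigenvalues λ = -3, 4.
For λ=-3: (A-λI) row 1 is [-7, -7], so an eigenvector is (1, -1).
For λ=4: (A-λI) row 1 is [-14, -7], so an eigenvector is (1, -2).
General solution: c_1e^(-3t)(1,-1) + c_2e^(4t)(1,-2).
Applying x(0)=1, y(0)=-3 gives c_1=-1, c_2=2.

x(t) = 2e^(4t) - e^(-3t), y(t) = -4e^(4t) + e^(-3t)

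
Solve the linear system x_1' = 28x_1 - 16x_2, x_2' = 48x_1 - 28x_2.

x_1(t) = -c_1e^(-4t) - 2c_2e^(4t), x_2(t) = -2c_1e^(-4t) - 3c_2e^(4t)

Coefficient matrix A = [[28, -16], [48, -28]].
Characteristic polynomial det(A - λI) = λ^2 - 16 = 0.
Eigenvalues λ = -4, 4.
For λ=-4: (A-λI) row 1 is [32, -16], so an eigenvector is (-1, -2).
For λ=4: (A-λI) row 1 is [24, -16], so an eigenvector is (-2, -3).
General solution: c_1e^(-4t)(-1,-2) + c_2e^(4t)(-2,-3).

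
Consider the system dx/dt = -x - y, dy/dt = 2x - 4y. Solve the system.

Coefficient matrix A = [[-1, -1], [2, -4]].
Characteristic polynomial det(A - λI) = λ^2 + 5λ + 6 = 0.
Eigenvalues λ = -3, -2.
For λ=-3: (A-λI) row 1 is [2, -1], so an eigenvector is (-1, -2).
For λ=-2: (A-λI) row 1 is [1, -1], so an eigenvector is (1, 1).
General solution: K_1e^(-3t)(-1,-2) + K_2e^(-2t)(1,1).

x(t) = -K_1e^(-3t) + K_2e^(-2t), y(t) = -2K_1e^(-3t) + K_2e^(-2t)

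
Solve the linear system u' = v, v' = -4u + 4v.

Coefficient matrix A = [[0, 1], [-4, 4]].
Characteristic polynomial det(A - λI) = λ^2 - 4λ + 4 = 0.
Single eigenvalue λ = 2 with algebraic multiplicity 2.
Eigenvector v = (-1,-2); generalized eigenvector w with (A-λI)w=v is (1,1).
General solution: e^(2t)[C_1·v + C_2·(t·v + w)].

u(t) = -C_1e^(2t) - C_2te^(2t) + C_2e^(2t), v(t) = -2C_1e^(2t) - 2C_2te^(2t) + C_2e^(2t)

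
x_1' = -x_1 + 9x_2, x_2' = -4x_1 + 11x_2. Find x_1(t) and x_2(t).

x_1(t) = 3C_1e^(5t) + 3C_2te^(5t) - 2C_2e^(5t), x_2(t) = 2C_1e^(5t) + 2C_2te^(5t) - C_2e^(5t)

Coefficient matrix A = [[-1, 9], [-4, 11]].
Characteristic polynomial det(A - λI) = λ^2 - 10λ + 25 = 0.
Single eigenvalue λ = 5 with algebraic multiplicity 2.
Eigenvector v = (3,2); generalized eigenvector w with (A-λI)w=v is (-2,-1).
General solution: e^(5t)[C_1·v + C_2·(t·v + w)].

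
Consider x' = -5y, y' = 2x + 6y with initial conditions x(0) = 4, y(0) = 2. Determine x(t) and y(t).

Coefficient matrix A = [[0, -5], [2, 6]].
Characteristic polynomial det(A - λI) = λ^2 - 6λ + 10 = 0.
Eigenvalues λ = 3 ± i (complex conjugate pair).
For λ=3+i: an eigenvector is (-1,1) - i(-2,1) = (-1 + 2i, 1 - i).
A real fundamental pair from Re and Im of e^((3+i)t)v: X_1 = e^(3t)(cos(t)·(-1,1) + sin(t)·(-2,1)), X_2 = e^(3t)(sin(t)·(-1,1) - cos(t)·(-2,1)).
General solution: c_1X_1 + c_2X_2.
Applying x(0)=4, y(0)=2 gives c_1=8, c_2=6.

x(t) = -22e^(3t)sin(t) + 4e^(3t)cos(t), y(t) = 14e^(3t)sin(t) + 2e^(3t)cos(t)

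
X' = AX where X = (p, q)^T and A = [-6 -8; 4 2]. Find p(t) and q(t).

p(t) = K_1e^(-2t)sin(4t) + K_1e^(-2t)cos(4t) + K_2e^(-2t)sin(4t) - K_2e^(-2t)cos(4t), q(t) = -K_1e^(-2t)cos(4t) - K_2e^(-2t)sin(4t)

Coefficient matrix A = [[-6, -8], [4, 2]].
Characteristic polynomial det(A - λI) = λ^2 + 4λ + 20 = 0.
Eigenvalues λ = -2 ± 4i (complex conjugate pair).
For λ=-2+4i: an eigenvector is (1,-1) - i(1,0) = (1 - i, -1).
A real fundamental pair from Re and Im of e^((-2+4i)t)v: X_1 = e^(-2t)(cos(4t)·(1,-1) + sin(4t)·(1,0)), X_2 = e^(-2t)(sin(4t)·(1,-1) - cos(4t)·(1,0)).
General solution: K_1X_1 + K_2X_2.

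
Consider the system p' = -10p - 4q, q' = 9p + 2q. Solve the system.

p(t) = -2K_1e^(-4t) - 2K_2te^(-4t) - K_2e^(-4t), q(t) = 3K_1e^(-4t) + 3K_2te^(-4t) + 2K_2e^(-4t)

Coefficient matrix A = [[-10, -4], [9, 2]].
Characteristic polynomial det(A - λI) = λ^2 + 8λ + 16 = 0.
Single eigenvalue λ = -4 with algebraic multiplicity 2.
Eigenvector v = (-2,3); generalized eigenvector w with (A-λI)w=v is (-1,2).
General solution: e^(-4t)[K_1·v + K_2·(t·v + w)].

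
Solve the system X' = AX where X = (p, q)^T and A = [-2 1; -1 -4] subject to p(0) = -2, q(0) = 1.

p(t) = -te^(-3t) - 2e^(-3t), q(t) = te^(-3t) + e^(-3t)

Coefficient matrix A = [[-2, 1], [-1, -4]].
Characteristic polynomial det(A - λI) = λ^2 + 6λ + 9 = 0.
Single eigenvalue λ = -3 with algebraic multiplicity 2.
Eigenvector v = (-1,1); generalized eigenvector w with (A-λI)w=v is (-1,0).
General solution: e^(-3t)[K_1·v + K_2·(t·v + w)].
Applying p(0)=-2, q(0)=1 gives K_1=1, K_2=1.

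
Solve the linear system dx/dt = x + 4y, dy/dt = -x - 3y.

Coefficient matrix A = [[1, 4], [-1, -3]].
Characteristic polynomial det(A - λI) = λ^2 + 2λ + 1 = 0.
Single eigenvalue λ = -1 with algebraic multiplicity 2.
Eigenvector v = (-2,1); generalized eigenvector w with (A-λI)w=v is (1,-1).
General solution: e^(-t)[c_1·v + c_2·(t·v + w)].

x(t) = -2c_1e^(-t) - 2c_2te^(-t) + c_2e^(-t), y(t) = c_1e^(-t) + c_2te^(-t) - c_2e^(-t)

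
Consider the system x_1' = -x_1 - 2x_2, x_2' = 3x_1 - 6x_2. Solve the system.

Coefficient matrix A = [[-1, -2], [3, -6]].
Characteristic polynomial det(A - λI) = λ^2 + 7λ + 12 = 0.
Eigenvalues λ = -4, -3.
For λ=-4: (A-λI) row 1 is [3, -2], so an eigenvector is (2, 3).
For λ=-3: (A-λI) row 1 is [2, -2], so an eigenvector is (1, 1).
General solution: K_1e^(-4t)(2,3) + K_2e^(-3t)(1,1).

x_1(t) = 2K_1e^(-4t) + K_2e^(-3t), x_2(t) = 3K_1e^(-4t) + K_2e^(-3t)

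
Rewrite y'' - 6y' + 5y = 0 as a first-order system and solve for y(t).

y(t) = K_1e^(t) + K_2e^(5t)

Let x_1 = y, x_2 = y'. Then x_1' = x_2 and x_2' = -5x_1 + 6x_2.
A = [[0,1],[-5,6]]; det(A-λI) = λ^2 - 6λ + 5.
Eigenvalues λ = 1, 5 with eigenvectors (1,1), (1,5).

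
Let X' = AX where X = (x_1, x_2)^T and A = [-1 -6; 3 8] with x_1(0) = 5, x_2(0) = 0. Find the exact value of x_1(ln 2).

A = [[-1,-6],[3,8]]; eigenvalues λ = 5, 2.
Eigenvectors: (1,-1) for λ=5, (-2,1) for λ=2.
From the initial condition, c_1 = -5, c_2 = -5.
x_1(ln 2) = (-5)(2^5)(1) + (-5)(2^2)(-2) = -120.

-120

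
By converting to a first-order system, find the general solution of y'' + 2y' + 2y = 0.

Let x_1 = y, x_2 = y'. Then x_1' = x_2 and x_2' = -2x_1 - 2x_2.
A = [[0,1],[-2,-2]]; det(A-λI) = λ^2 + 2λ + 2.
Eigenvalues λ = -1 ± i.

y(t) = K_1e^(-t)cos(t) + K_2e^(-t)sin(t)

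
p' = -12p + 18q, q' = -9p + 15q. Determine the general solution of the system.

p(t) = -2C_1e^(-3t) - C_2e^(6t), q(t) = -C_1e^(-3t) - C_2e^(6t)

Coefficient matrix A = [[-12, 18], [-9, 15]].
Characteristic polynomial det(A - λI) = λ^2 - 3λ - 18 = 0.
Eigenvalues λ = -3, 6.
For λ=-3: (A-λI) row 1 is [-9, 18], so an eigenvector is (-2, -1).
For λ=6: (A-λI) row 1 is [-18, 18], so an eigenvector is (-1, -1).
General solution: C_1e^(-3t)(-2,-1) + C_2e^(6t)(-1,-1).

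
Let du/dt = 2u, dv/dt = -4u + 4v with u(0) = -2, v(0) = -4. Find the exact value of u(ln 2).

-8

A = [[2,0],[-4,4]]; eigenvalues λ = 4, 2.
Eigenvectors: (0,1) for λ=4, (1,2) for λ=2.
From the initial condition, c_1 = 0, c_2 = -2.
u(ln 2) = (0)(2^4)(0) + (-2)(2^2)(1) = -8.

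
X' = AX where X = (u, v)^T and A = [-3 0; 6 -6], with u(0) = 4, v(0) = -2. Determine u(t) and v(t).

u(t) = 4e^(-3t), v(t) = 8e^(-3t) - 10e^(-6t)

Coefficient matrix A = [[-3, 0], [6, -6]].
Characteristic polynomial det(A - λI) = λ^2 + 9λ + 18 = 0.
Eigenvalues λ = -3, -6.
For λ=-3: (A-λI) row 2 is [6, -3], so an eigenvector is (1, 2).
For λ=-6: (A-λI) row 1 is [3, 0], so an eigenvector is (0, -1).
General solution: C_1e^(-3t)(1,2) + C_2e^(-6t)(0,-1).
Applying u(0)=4, v(0)=-2 gives C_1=4, C_2=10.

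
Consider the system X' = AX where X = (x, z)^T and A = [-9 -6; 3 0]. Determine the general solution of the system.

Coefficient matrix A = [[-9, -6], [3, 0]].
Characteristic polynomial det(A - λI) = λ^2 + 9λ + 18 = 0.
Eigenvalues λ = -6, -3.
For λ=-6: (A-λI) row 1 is [-3, -6], so an eigenvector is (2, -1).
For λ=-3: (A-λI) row 1 is [-6, -6], so an eigenvector is (1, -1).
General solution: C_1e^(-6t)(2,-1) + C_2e^(-3t)(1,-1).

x(t) = 2C_1e^(-6t) + C_2e^(-3t), z(t) = -C_1e^(-6t) - C_2e^(-3t)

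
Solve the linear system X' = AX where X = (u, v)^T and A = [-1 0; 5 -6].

Coefficient matrix A = [[-1, 0], [5, -6]].
Characteristic polynomial det(A - λI) = λ^2 + 7λ + 6 = 0.
Eigenvalues λ = -6, -1.
For λ=-6: (A-λI) row 1 is [5, 0], so an eigenvector is (0, 1).
For λ=-1: (A-λI) row 2 is [5, -5], so an eigenvector is (-1, -1).
General solution: K_1e^(-6t)(0,1) + K_2e^(-t)(-1,-1).

u(t) = -K_2e^(-t), v(t) = K_1e^(-6t) - K_2e^(-t)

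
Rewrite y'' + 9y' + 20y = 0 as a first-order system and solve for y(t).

y(t) = c_1e^(-4t) + c_2e^(-5t)

Let x_1 = y, x_2 = y'. Then x_1' = x_2 and x_2' = -20x_1 - 9x_2.
A = [[0,1],[-20,-9]]; det(A-λI) = λ^2 + 9λ + 20.
Eigenvalues λ = -4, -5 with eigenvectors (1,-4), (1,-5).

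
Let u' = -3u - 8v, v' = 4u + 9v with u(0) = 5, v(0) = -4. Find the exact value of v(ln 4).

A = [[-3,-8],[4,9]]; eigenvalues λ = 5, 1.
Eigenvectors: (1,-1) for λ=5, (-2,1) for λ=1.
From the initial condition, c_1 = 3, c_2 = -1.
v(ln 4) = (3)(4^5)(-1) + (-1)(4^1)(1) = -3076.

-3076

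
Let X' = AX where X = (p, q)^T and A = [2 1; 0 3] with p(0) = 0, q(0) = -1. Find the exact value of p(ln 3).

-18

A = [[2,1],[0,3]]; eigenvalues λ = 3, 2.
Eigenvectors: (1,1) for λ=3, (-1,0) for λ=2.
From the initial condition, c_1 = -1, c_2 = -1.
p(ln 3) = (-1)(3^3)(1) + (-1)(3^2)(-1) = -18.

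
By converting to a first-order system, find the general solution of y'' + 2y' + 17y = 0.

Let x_1 = y, x_2 = y'. Then x_1' = x_2 and x_2' = -17x_1 - 2x_2.
A = [[0,1],[-17,-2]]; det(A-λI) = λ^2 + 2λ + 17.
Eigenvalues λ = -1 ± 4i.

y(t) = K_1e^(-t)cos(4t) + K_2e^(-t)sin(4t)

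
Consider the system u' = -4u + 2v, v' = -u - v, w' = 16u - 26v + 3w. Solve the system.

Coefficient matrix A = [[-4, 2, 0], [-1, -1, 0], [16, -26, 3]].
det(A - λI) = 0 gives eigenvalues λ = -3, 3, -2.
For λ=-3: eigenvector (2,1,-1).
For λ=3: eigenvector (0,0,1).
For λ=-2: eigenvector (1,1,2).
General solution: K_1e^(-3t)(2,1,-1) + K_2e^(3t)(0,0,1) + K_3e^(-2t)(1,1,2).

u(t) = 2K_1e^(-3t) + K_3e^(-2t), v(t) = K_1e^(-3t) + K_3e^(-2t), w(t) = -K_1e^(-3t) + K_2e^(3t) + 2K_3e^(-2t)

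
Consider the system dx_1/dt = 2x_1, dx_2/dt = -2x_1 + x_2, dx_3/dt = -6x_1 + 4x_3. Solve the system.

x_1(t) = K_1e^(2t), x_2(t) = -2K_1e^(2t) + K_2e^(t), x_3(t) = 3K_1e^(2t) + K_3e^(4t)

Coefficient matrix A = [[2, 0, 0], [-2, 1, 0], [-6, 0, 4]].
det(A - λI) = 0 gives eigenvalues λ = 2, 1, 4.
For λ=2: eigenvector (1,-2,3).
For λ=1: eigenvector (0,1,0).
For λ=4: eigenvector (0,0,1).
General solution: K_1e^(2t)(1,-2,3) + K_2e^(t)(0,1,0) + K_3e^(4t)(0,0,1).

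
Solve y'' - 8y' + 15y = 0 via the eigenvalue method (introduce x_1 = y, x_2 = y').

y(t) = K_1e^(5t) + K_2e^(3t)

Let x_1 = y, x_2 = y'. Then x_1' = x_2 and x_2' = -15x_1 + 8x_2.
A = [[0,1],[-15,8]]; det(A-λI) = λ^2 - 8λ + 15.
Eigenvalues λ = 5, 3 with eigenvectors (1,5), (1,3).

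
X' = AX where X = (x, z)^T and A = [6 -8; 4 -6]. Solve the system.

x(t) = -C_1e^(-2t) - 2C_2e^(2t), z(t) = -C_1e^(-2t) - C_2e^(2t)

Coefficient matrix A = [[6, -8], [4, -6]].
Characteristic polynomial det(A - λI) = λ^2 - 4 = 0.
Eigenvalues λ = -2, 2.
For λ=-2: (A-λI) row 1 is [8, -8], so an eigenvector is (-1, -1).
For λ=2: (A-λI) row 1 is [4, -8], so an eigenvector is (-2, -1).
General solution: C_1e^(-2t)(-1,-1) + C_2e^(2t)(-2,-1).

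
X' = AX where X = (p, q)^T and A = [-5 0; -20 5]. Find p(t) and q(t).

p(t) = -C_2e^(-5t), q(t) = -C_1e^(5t) - 2C_2e^(-5t)

Coefficient matrix A = [[-5, 0], [-20, 5]].
Characteristic polynomial det(A - λI) = λ^2 - 25 = 0.
Eigenvalues λ = 5, -5.
For λ=5: (A-λI) row 1 is [-10, 0], so an eigenvector is (0, -1).
For λ=-5: (A-λI) row 2 is [-20, 10], so an eigenvector is (-1, -2).
General solution: C_1e^(5t)(0,-1) + C_2e^(-5t)(-1,-2).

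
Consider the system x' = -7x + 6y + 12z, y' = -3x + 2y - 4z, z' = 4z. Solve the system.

x(t) = -c_1e^(-t) + 2c_2e^(-4t), y(t) = -c_1e^(-t) + c_2e^(-4t) - 2c_3e^(4t), z(t) = c_3e^(4t)

Coefficient matrix A = [[-7, 6, 12], [-3, 2, -4], [0, 0, 4]].
det(A - λI) = 0 gives eigenvalues λ = -1, -4, 4.
For λ=-1: eigenvector (-1,-1,0).
For λ=-4: eigenvector (2,1,0).
For λ=4: eigenvector (0,-2,1).
General solution: c_1e^(-t)(-1,-1,0) + c_2e^(-4t)(2,1,0) + c_3e^(4t)(0,-2,1).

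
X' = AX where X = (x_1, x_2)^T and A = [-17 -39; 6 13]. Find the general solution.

x_1(t) = -2K_1e^(-2t)sin(3t) + 3K_1e^(-2t)cos(3t) + 3K_2e^(-2t)sin(3t) + 2K_2e^(-2t)cos(3t), x_2(t) = K_1e^(-2t)sin(3t) - K_1e^(-2t)cos(3t) - K_2e^(-2t)sin(3t) - K_2e^(-2t)cos(3t)

Coefficient matrix A = [[-17, -39], [6, 13]].
Characteristic polynomial det(A - λI) = λ^2 + 4λ + 13 = 0.
Eigenvalues λ = -2 ± 3i (complex conjugate pair).
For λ=-2+3i: an eigenvector is (3,-1) - i(-2,1) = (3 + 2i, -1 - i).
A real fundamental pair from Re and Im of e^((-2+3i)t)v: X_1 = e^(-2t)(cos(3t)·(3,-1) + sin(3t)·(-2,1)), X_2 = e^(-2t)(sin(3t)·(3,-1) - cos(3t)·(-2,1)).
General solution: K_1X_1 + K_2X_2.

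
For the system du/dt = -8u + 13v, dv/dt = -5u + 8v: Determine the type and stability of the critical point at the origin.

A = [[-8,13],[-5,8]]; det(A-λI) = λ^2 + 1.
λ = 0 ± i: zero real part.

center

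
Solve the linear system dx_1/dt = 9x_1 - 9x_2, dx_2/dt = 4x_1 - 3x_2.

Coefficient matrix A = [[9, -9], [4, -3]].
Characteristic polynomial det(A - λI) = λ^2 - 6λ + 9 = 0.
Single eigenvalue λ = 3 with algebraic multiplicity 2.
Eigenvector v = (-3,-2); generalized eigenvector w with (A-λI)w=v is (-2,-1).
General solution: e^(3t)[C_1·v + C_2·(t·v + w)].

x_1(t) = -3C_1e^(3t) - 3C_2te^(3t) - 2C_2e^(3t), x_2(t) = -2C_1e^(3t) - 2C_2te^(3t) - C_2e^(3t)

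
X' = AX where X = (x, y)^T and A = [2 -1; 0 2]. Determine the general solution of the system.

x(t) = -c_1e^(2t) - c_2te^(2t) - c_2e^(2t), y(t) = c_2e^(2t)

Coefficient matrix A = [[2, -1], [0, 2]].
Characteristic polynomial det(A - λI) = λ^2 - 4λ + 4 = 0.
Single eigenvalue λ = 2 with algebraic multiplicity 2.
Eigenvector v = (-1,0); generalized eigenvector w with (A-λI)w=v is (-1,1).
General solution: e^(2t)[c_1·v + c_2·(t·v + w)].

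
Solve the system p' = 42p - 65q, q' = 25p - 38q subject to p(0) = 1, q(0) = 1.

p(t) = -5e^(2t)sin(5t) + e^(2t)cos(5t), q(t) = -3e^(2t)sin(5t) + e^(2t)cos(5t)

Coefficient matrix A = [[42, -65], [25, -38]].
Characteristic polynomial det(A - λI) = λ^2 - 4λ + 29 = 0.
Eigenvalues λ = 2 ± 5i (complex conjugate pair).
For λ=2+5i: an eigenvector is (2,1) - i(3,2) = (2 - 3i, 1 - 2i).
A real fundamental pair from Re and Im of e^((2+5i)t)v: X_1 = e^(2t)(cos(5t)·(2,1) + sin(5t)·(3,2)), X_2 = e^(2t)(sin(5t)·(2,1) - cos(5t)·(3,2)).
General solution: c_1X_1 + c_2X_2.
Applying p(0)=1, q(0)=1 gives c_1=-1, c_2=-1.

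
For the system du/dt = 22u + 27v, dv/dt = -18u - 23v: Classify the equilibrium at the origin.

saddle

A = [[22,27],[-18,-23]]; det(A-λI) = λ^2 + λ - 20.
λ = -5, 4: opposite signs.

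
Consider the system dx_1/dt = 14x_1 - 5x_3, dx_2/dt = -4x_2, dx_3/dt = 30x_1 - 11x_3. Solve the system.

x_1(t) = C_1e^(-t) + C_3e^(4t), x_2(t) = C_2e^(-4t), x_3(t) = 3C_1e^(-t) + 2C_3e^(4t)

Coefficient matrix A = [[14, 0, -5], [0, -4, 0], [30, 0, -11]].
det(A - λI) = 0 gives eigenvalues λ = -1, -4, 4.
For λ=-1: eigenvector (1,0,3).
For λ=-4: eigenvector (0,1,0).
For λ=4: eigenvector (1,0,2).
General solution: C_1e^(-t)(1,0,3) + C_2e^(-4t)(0,1,0) + C_3e^(4t)(1,0,2).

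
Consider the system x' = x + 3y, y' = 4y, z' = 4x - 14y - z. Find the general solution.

x(t) = C_2e^(4t) + C_3e^(t), y(t) = C_2e^(4t), z(t) = C_1e^(-t) - 2C_2e^(4t) + 2C_3e^(t)

Coefficient matrix A = [[1, 3, 0], [0, 4, 0], [4, -14, -1]].
det(A - λI) = 0 gives eigenvalues λ = -1, 4, 1.
For λ=-1: eigenvector (0,0,1).
For λ=4: eigenvector (1,1,-2).
For λ=1: eigenvector (1,0,2).
General solution: C_1e^(-t)(0,0,1) + C_2e^(4t)(1,1,-2) + C_3e^(t)(1,0,2).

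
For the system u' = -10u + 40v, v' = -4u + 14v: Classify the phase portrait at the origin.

unstable spiral

A = [[-10,40],[-4,14]]; det(A-λI) = λ^2 - 4λ + 20.
λ = 2 ± 4i: positive real part.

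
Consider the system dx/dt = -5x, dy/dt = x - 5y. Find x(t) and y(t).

Coefficient matrix A = [[-5, 0], [1, -5]].
Characteristic polynomial det(A - λI) = λ^2 + 10λ + 25 = 0.
Single eigenvalue λ = -5 with algebraic multiplicity 2.
Eigenvector v = (0,1); generalized eigenvector w with (A-λI)w=v is (1,-3).
General solution: e^(-5t)[c_1·v + c_2·(t·v + w)].

x(t) = c_2e^(-5t), y(t) = c_1e^(-5t) + c_2te^(-5t) - 3c_2e^(-5t)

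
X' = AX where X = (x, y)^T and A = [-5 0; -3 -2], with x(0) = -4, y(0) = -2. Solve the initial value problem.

Coefficient matrix A = [[-5, 0], [-3, -2]].
Characteristic polynomial det(A - λI) = λ^2 + 7λ + 10 = 0.
Eigenvalues λ = -5, -2.
For λ=-5: (A-λI) row 2 is [-3, 3], so an eigenvector is (-1, -1).
For λ=-2: (A-λI) row 1 is [-3, 0], so an eigenvector is (0, 1).
General solution: C_1e^(-5t)(-1,-1) + C_2e^(-2t)(0,1).
Applying x(0)=-4, y(0)=-2 gives C_1=4, C_2=2.

x(t) = -4e^(-5t), y(t) = 2e^(-2t) - 4e^(-5t)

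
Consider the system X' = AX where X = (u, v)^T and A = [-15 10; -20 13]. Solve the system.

Coefficient matrix A = [[-15, 10], [-20, 13]].
Characteristic polynomial det(A - λI) = λ^2 + 2λ + 5 = 0.
Eigenvalues λ = -1 ± 2i (complex conjugate pair).
For λ=-1+2i: an eigenvector is (1,1) - i(-2,-3) = (1 + 2i, 1 + 3i).
A real fundamental pair from Re and Im of e^((-1+2i)t)v: X_1 = e^(-t)(cos(2t)·(1,1) + sin(2t)·(-2,-3)), X_2 = e^(-t)(sin(2t)·(1,1) - cos(2t)·(-2,-3)).
General solution: c_1X_1 + c_2X_2.

u(t) = -2c_1e^(-t)sin(2t) + c_1e^(-t)cos(2t) + c_2e^(-t)sin(2t) + 2c_2e^(-t)cos(2t), v(t) = -3c_1e^(-t)sin(2t) + c_1e^(-t)cos(2t) + c_2e^(-t)sin(2t) + 3c_2e^(-t)cos(2t)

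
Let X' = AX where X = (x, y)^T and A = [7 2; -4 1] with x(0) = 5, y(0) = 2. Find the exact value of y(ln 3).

A = [[7,2],[-4,1]]; eigenvalues λ = 3, 5.
Eigenvectors: (1,-2) for λ=3, (1,-1) for λ=5.
From the initial condition, c_1 = -7, c_2 = 12.
y(ln 3) = (-7)(3^3)(-2) + (12)(3^5)(-1) = -2538.

-2538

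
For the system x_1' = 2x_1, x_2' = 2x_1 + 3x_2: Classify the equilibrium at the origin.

unstable node

A = [[2,0],[2,3]]; det(A-λI) = λ^2 - 5λ + 6.
λ = 3, 2: both positive.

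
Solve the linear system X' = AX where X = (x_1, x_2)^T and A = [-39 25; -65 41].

Coefficient matrix A = [[-39, 25], [-65, 41]].
Characteristic polynomial det(A - λI) = λ^2 - 2λ + 26 = 0.
Eigenvalues λ = 1 ± 5i (complex conjugate pair).
For λ=1+5i: an eigenvector is (2,3) - i(-1,-2) = (2 + i, 3 + 2i).
A real fundamental pair from Re and Im of e^((1+5i)t)v: X_1 = e^(t)(cos(5t)·(2,3) + sin(5t)·(-1,-2)), X_2 = e^(t)(sin(5t)·(2,3) - cos(5t)·(-1,-2)).
General solution: K_1X_1 + K_2X_2.

x_1(t) = -K_1e^(t)sin(5t) + 2K_1e^(t)cos(5t) + 2K_2e^(t)sin(5t) + K_2e^(t)cos(5t), x_2(t) = -2K_1e^(t)sin(5t) + 3K_1e^(t)cos(5t) + 3K_2e^(t)sin(5t) + 2K_2e^(t)cos(5t)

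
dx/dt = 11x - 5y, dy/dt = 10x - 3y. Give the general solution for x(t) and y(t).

x(t) = -2C_1e^(4t)sin(t) - C_1e^(4t)cos(t) - C_2e^(4t)sin(t) + 2C_2e^(4t)cos(t), y(t) = -3C_1e^(4t)sin(t) - C_1e^(4t)cos(t) - C_2e^(4t)sin(t) + 3C_2e^(4t)cos(t)

Coefficient matrix A = [[11, -5], [10, -3]].
Characteristic polynomial det(A - λI) = λ^2 - 8λ + 17 = 0.
Eigenvalues λ = 4 ± i (complex conjugate pair).
For λ=4+i: an eigenvector is (-1,-1) - i(-2,-3) = (-1 + 2i, -1 + 3i).
A real fundamental pair from Re and Im of e^((4+i)t)v: X_1 = e^(4t)(cos(t)·(-1,-1) + sin(t)·(-2,-3)), X_2 = e^(4t)(sin(t)·(-1,-1) - cos(t)·(-2,-3)).
General solution: C_1X_1 + C_2X_2.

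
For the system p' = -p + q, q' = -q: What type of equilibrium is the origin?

stable improper node

A = [[-1,1],[0,-1]]; det(A-λI) = λ^2 + 2λ + 1.
repeated λ = -1 with a single eigenvector.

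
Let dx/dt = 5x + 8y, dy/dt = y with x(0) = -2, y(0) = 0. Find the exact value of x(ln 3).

-486

A = [[5,8],[0,1]]; eigenvalues λ = 5, 1.
Eigenvectors: (-1,0) for λ=5, (2,-1) for λ=1.
From the initial condition, c_1 = 2, c_2 = 0.
x(ln 3) = (2)(3^5)(-1) + (0)(3^1)(2) = -486.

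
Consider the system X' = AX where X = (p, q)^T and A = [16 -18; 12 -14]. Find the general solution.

Coefficient matrix A = [[16, -18], [12, -14]].
Characteristic polynomial det(A - λI) = λ^2 - 2λ - 8 = 0.
Eigenvalues λ = 4, -2.
For λ=4: (A-λI) row 1 is [12, -18], so an eigenvector is (3, 2).
For λ=-2: (A-λI) row 1 is [18, -18], so an eigenvector is (-1, -1).
General solution: C_1e^(4t)(3,2) + C_2e^(-2t)(-1,-1).

p(t) = 3C_1e^(4t) - C_2e^(-2t), q(t) = 2C_1e^(4t) - C_2e^(-2t)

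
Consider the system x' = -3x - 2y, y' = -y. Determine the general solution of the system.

Coefficient matrix A = [[-3, -2], [0, -1]].
Characteristic polynomial det(A - λI) = λ^2 + 4λ + 3 = 0.
Eigenvalues λ = -1, -3.
For λ=-1: (A-λI) row 1 is [-2, -2], so an eigenvector is (1, -1).
For λ=-3: (A-λI) row 1 is [0, -2], so an eigenvector is (-1, 0).
General solution: c_1e^(-t)(1,-1) + c_2e^(-3t)(-1,0).

x(t) = c_1e^(-t) - c_2e^(-3t), y(t) = -c_1e^(-t)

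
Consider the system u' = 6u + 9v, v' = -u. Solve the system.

u(t) = -3C_1e^(3t) - 3C_2te^(3t) - C_2e^(3t), v(t) = C_1e^(3t) + C_2te^(3t)

Coefficient matrix A = [[6, 9], [-1, 0]].
Characteristic polynomial det(A - λI) = λ^2 - 6λ + 9 = 0.
Single eigenvalue λ = 3 with algebraic multiplicity 2.
Eigenvector v = (-3,1); generalized eigenvector w with (A-λI)w=v is (-1,0).
General solution: e^(3t)[C_1·v + C_2·(t·v + w)].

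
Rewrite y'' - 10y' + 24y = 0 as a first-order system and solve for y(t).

Let x_1 = y, x_2 = y'. Then x_1' = x_2 and x_2' = -24x_1 + 10x_2.
A = [[0,1],[-24,10]]; det(A-λI) = λ^2 - 10λ + 24.
Eigenvalues λ = 4, 6 with eigenvectors (1,4), (1,6).

y(t) = C_1e^(4t) + C_2e^(6t)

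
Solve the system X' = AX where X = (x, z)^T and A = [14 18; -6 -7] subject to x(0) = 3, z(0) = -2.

x(t) = 3e^(2t), z(t) = -2e^(2t)

Coefficient matrix A = [[14, 18], [-6, -7]].
Characteristic polynomial det(A - λI) = λ^2 - 7λ + 10 = 0.
Eigenvalues λ = 2, 5.
For λ=2: (A-λI) row 1 is [12, 18], so an eigenvector is (-3, 2).
For λ=5: (A-λI) row 1 is [9, 18], so an eigenvector is (-2, 1).
General solution: c_1e^(2t)(-3,2) + c_2e^(5t)(-2,1).
Applying x(0)=3, z(0)=-2 gives c_1=-1, c_2=0.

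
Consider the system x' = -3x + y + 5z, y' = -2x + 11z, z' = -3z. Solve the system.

Coefficient matrix A = [[-3, 1, 5], [-2, 0, 11], [0, 0, -3]].
det(A - λI) = 0 gives eigenvalues λ = -1, -2, -3.
For λ=-1: eigenvector (-1,-2,0).
For λ=-2: eigenvector (1,1,0).
For λ=-3: eigenvector (-2,-5,1).
General solution: c_1e^(-t)(-1,-2,0) + c_2e^(-2t)(1,1,0) + c_3e^(-3t)(-2,-5,1).

x(t) = -c_1e^(-t) + c_2e^(-2t) - 2c_3e^(-3t), y(t) = -2c_1e^(-t) + c_2e^(-2t) - 5c_3e^(-3t), z(t) = c_3e^(-3t)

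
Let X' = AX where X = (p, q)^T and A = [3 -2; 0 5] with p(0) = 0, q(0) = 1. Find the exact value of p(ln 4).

-960

A = [[3,-2],[0,5]]; eigenvalues λ = 5, 3.
Eigenvectors: (-1,1) for λ=5, (1,0) for λ=3.
From the initial condition, c_1 = 1, c_2 = 1.
p(ln 4) = (1)(4^5)(-1) + (1)(4^3)(1) = -960.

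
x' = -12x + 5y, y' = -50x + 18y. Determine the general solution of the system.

x(t) = -c_1e^(3t)cos(5t) - c_2e^(3t)sin(5t), y(t) = c_1e^(3t)sin(5t) - 3c_1e^(3t)cos(5t) - 3c_2e^(3t)sin(5t) - c_2e^(3t)cos(5t)

Coefficient matrix A = [[-12, 5], [-50, 18]].
Characteristic polynomial det(A - λI) = λ^2 - 6λ + 34 = 0.
Eigenvalues λ = 3 ± 5i (complex conjugate pair).
For λ=3+5i: an eigenvector is (-1,-3) - i(0,1) = (-1, -3 - i).
A real fundamental pair from Re and Im of e^((3+5i)t)v: X_1 = e^(3t)(cos(5t)·(-1,-3) + sin(5t)·(0,1)), X_2 = e^(3t)(sin(5t)·(-1,-3) - cos(5t)·(0,1)).
General solution: c_1X_1 + c_2X_2.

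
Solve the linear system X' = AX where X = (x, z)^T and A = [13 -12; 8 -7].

x(t) = -3C_1e^(5t) + C_2e^(t), z(t) = -2C_1e^(5t) + C_2e^(t)

Coefficient matrix A = [[13, -12], [8, -7]].
Characteristic polynomial det(A - λI) = λ^2 - 6λ + 5 = 0.
Eigenvalues λ = 5, 1.
For λ=5: (A-λI) row 1 is [8, -12], so an eigenvector is (-3, -2).
For λ=1: (A-λI) row 1 is [12, -12], so an eigenvector is (1, 1).
General solution: C_1e^(5t)(-3,-2) + C_2e^(t)(1,1).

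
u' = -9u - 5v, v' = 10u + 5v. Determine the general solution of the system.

Coefficient matrix A = [[-9, -5], [10, 5]].
Characteristic polynomial det(A - λI) = λ^2 + 4λ + 5 = 0.
Eigenvalues λ = -2 ± i (complex conjugate pair).
For λ=-2+i: an eigenvector is (2,-3) - i(1,-1) = (2 - i, -3 + i).
A real fundamental pair from Re and Im of e^((-2+i)t)v: X_1 = e^(-2t)(cos(t)·(2,-3) + sin(t)·(1,-1)), X_2 = e^(-2t)(sin(t)·(2,-3) - cos(t)·(1,-1)).
General solution: C_1X_1 + C_2X_2.

u(t) = C_1e^(-2t)sin(t) + 2C_1e^(-2t)cos(t) + 2C_2e^(-2t)sin(t) - C_2e^(-2t)cos(t), v(t) = -C_1e^(-2t)sin(t) - 3C_1e^(-2t)cos(t) - 3C_2e^(-2t)sin(t) + C_2e^(-2t)cos(t)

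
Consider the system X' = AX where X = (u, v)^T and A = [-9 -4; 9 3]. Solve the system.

u(t) = 2K_1e^(-3t) + 2K_2te^(-3t) + K_2e^(-3t), v(t) = -3K_1e^(-3t) - 3K_2te^(-3t) - 2K_2e^(-3t)

Coefficient matrix A = [[-9, -4], [9, 3]].
Characteristic polynomial det(A - λI) = λ^2 + 6λ + 9 = 0.
Single eigenvalue λ = -3 with algebraic multiplicity 2.
Eigenvector v = (2,-3); generalized eigenvector w with (A-λI)w=v is (1,-2).
General solution: e^(-3t)[K_1·v + K_2·(t·v + w)].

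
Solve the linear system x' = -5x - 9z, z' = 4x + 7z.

x(t) = -3K_1e^(t) - 3K_2te^(t) + 2K_2e^(t), z(t) = 2K_1e^(t) + 2K_2te^(t) - K_2e^(t)

Coefficient matrix A = [[-5, -9], [4, 7]].
Characteristic polynomial det(A - λI) = λ^2 - 2λ + 1 = 0.
Single eigenvalue λ = 1 with algebraic multiplicity 2.
Eigenvector v = (-3,2); generalized eigenvector w with (A-λI)w=v is (2,-1).
General solution: e^(t)[K_1·v + K_2·(t·v + w)].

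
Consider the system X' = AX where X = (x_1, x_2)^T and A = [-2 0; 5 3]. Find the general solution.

Coefficient matrix A = [[-2, 0], [5, 3]].
Characteristic polynomial det(A - λI) = λ^2 - λ - 6 = 0.
Eigenvalues λ = 3, -2.
For λ=3: (A-λI) row 1 is [-5, 0], so an eigenvector is (0, -1).
For λ=-2: (A-λI) row 2 is [5, 5], so an eigenvector is (-1, 1).
General solution: K_1e^(3t)(0,-1) + K_2e^(-2t)(-1,1).

x_1(t) = -K_2e^(-2t), x_2(t) = -K_1e^(3t) + K_2e^(-2t)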